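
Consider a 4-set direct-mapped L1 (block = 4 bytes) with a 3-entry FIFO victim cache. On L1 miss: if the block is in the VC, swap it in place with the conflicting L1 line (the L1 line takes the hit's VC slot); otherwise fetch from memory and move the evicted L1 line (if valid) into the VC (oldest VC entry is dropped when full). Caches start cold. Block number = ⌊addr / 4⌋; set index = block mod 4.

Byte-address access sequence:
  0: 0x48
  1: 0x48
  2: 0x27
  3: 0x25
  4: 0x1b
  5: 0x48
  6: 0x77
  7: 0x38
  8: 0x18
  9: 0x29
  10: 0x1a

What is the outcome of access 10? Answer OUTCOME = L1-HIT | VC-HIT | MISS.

  [0] addr=0x48 blk=18 s=2: MISS | VC []
  [1] addr=0x48 blk=18 s=2: L1-HIT | VC []
  [2] addr=0x27 blk=9 s=1: MISS | VC []
  [3] addr=0x25 blk=9 s=1: L1-HIT | VC []
  [4] addr=0x1b blk=6 s=2: MISS | VC [18]
  [5] addr=0x48 blk=18 s=2: VC-HIT | VC [6]
  [6] addr=0x77 blk=29 s=1: MISS | VC [6, 9]
  [7] addr=0x38 blk=14 s=2: MISS | VC [6, 9, 18]
  [8] addr=0x18 blk=6 s=2: VC-HIT | VC [14, 9, 18]
  [9] addr=0x29 blk=10 s=2: MISS | VC [9, 18, 6]
  [10] addr=0x1a blk=6 s=2: VC-HIT | VC [9, 18, 10]

OUTCOME = VC-HIT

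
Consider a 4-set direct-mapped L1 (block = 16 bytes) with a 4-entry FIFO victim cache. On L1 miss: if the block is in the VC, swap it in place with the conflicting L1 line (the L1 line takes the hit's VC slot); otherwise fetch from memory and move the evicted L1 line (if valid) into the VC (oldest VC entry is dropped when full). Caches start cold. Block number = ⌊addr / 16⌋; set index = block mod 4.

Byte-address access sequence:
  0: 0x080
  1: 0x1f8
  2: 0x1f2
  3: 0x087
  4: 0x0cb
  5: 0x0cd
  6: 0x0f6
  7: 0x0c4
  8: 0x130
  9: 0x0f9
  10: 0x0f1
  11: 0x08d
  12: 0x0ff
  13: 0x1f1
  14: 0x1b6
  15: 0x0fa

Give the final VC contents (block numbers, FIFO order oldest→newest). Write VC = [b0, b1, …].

#0 0x80→b8/s0 MISS; vc=[]
#1 0x1f8→b31/s3 MISS; vc=[]
#2 0x1f2→b31/s3 L1-HIT; vc=[]
#3 0x87→b8/s0 L1-HIT; vc=[]
#4 0xcb→b12/s0 MISS; vc=[8]
#5 0xcd→b12/s0 L1-HIT; vc=[8]
#6 0xf6→b15/s3 MISS; vc=[8,31]
#7 0xc4→b12/s0 L1-HIT; vc=[8,31]
#8 0x130→b19/s3 MISS; vc=[8,31,15]
#9 0xf9→b15/s3 VC-HIT; vc=[8,31,19]
#10 0xf1→b15/s3 L1-HIT; vc=[8,31,19]
#11 0x8d→b8/s0 VC-HIT; vc=[12,31,19]
#12 0xff→b15/s3 L1-HIT; vc=[12,31,19]
#13 0x1f1→b31/s3 VC-HIT; vc=[12,15,19]
#14 0x1b6→b27/s3 MISS; vc=[12,15,19,31]
#15 0xfa→b15/s3 VC-HIT; vc=[12,27,19,31]

VC = [12, 27, 19, 31]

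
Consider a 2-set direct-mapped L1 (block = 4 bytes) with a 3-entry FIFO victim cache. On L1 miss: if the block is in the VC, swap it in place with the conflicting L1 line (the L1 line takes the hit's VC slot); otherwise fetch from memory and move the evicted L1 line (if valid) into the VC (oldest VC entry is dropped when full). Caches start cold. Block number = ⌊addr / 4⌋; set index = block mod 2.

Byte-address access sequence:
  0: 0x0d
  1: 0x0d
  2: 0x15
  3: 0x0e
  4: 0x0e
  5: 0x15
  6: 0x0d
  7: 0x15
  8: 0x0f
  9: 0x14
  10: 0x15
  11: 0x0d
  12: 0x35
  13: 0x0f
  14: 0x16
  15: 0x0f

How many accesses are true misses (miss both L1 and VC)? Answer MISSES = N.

MISSES = 3

#0 0xd→b3/s1 MISS; vc=[]
#1 0xd→b3/s1 L1-HIT; vc=[]
#2 0x15→b5/s1 MISS; vc=[3]
#3 0xe→b3/s1 VC-HIT; vc=[5]
#4 0xe→b3/s1 L1-HIT; vc=[5]
#5 0x15→b5/s1 VC-HIT; vc=[3]
#6 0xd→b3/s1 VC-HIT; vc=[5]
#7 0x15→b5/s1 VC-HIT; vc=[3]
#8 0xf→b3/s1 VC-HIT; vc=[5]
#9 0x14→b5/s1 VC-HIT; vc=[3]
#10 0x15→b5/s1 L1-HIT; vc=[3]
#11 0xd→b3/s1 VC-HIT; vc=[5]
#12 0x35→b13/s1 MISS; vc=[5,3]
#13 0xf→b3/s1 VC-HIT; vc=[5,13]
#14 0x16→b5/s1 VC-HIT; vc=[3,13]
#15 0xf→b3/s1 VC-HIT; vc=[5,13]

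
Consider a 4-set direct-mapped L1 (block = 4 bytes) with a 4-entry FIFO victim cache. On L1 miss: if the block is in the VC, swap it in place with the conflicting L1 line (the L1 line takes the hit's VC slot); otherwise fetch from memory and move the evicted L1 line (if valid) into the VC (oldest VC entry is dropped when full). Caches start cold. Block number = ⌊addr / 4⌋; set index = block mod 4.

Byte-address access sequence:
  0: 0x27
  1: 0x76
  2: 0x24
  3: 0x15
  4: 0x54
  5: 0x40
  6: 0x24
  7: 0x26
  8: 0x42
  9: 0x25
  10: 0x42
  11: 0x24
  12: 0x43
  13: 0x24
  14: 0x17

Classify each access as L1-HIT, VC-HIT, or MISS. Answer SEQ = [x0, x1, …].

#0 0x27→b9/s1 MISS; vc=[]
#1 0x76→b29/s1 MISS; vc=[9]
#2 0x24→b9/s1 VC-HIT; vc=[29]
#3 0x15→b5/s1 MISS; vc=[29,9]
#4 0x54→b21/s1 MISS; vc=[29,9,5]
#5 0x40→b16/s0 MISS; vc=[29,9,5]
#6 0x24→b9/s1 VC-HIT; vc=[29,21,5]
#7 0x26→b9/s1 L1-HIT; vc=[29,21,5]
#8 0x42→b16/s0 L1-HIT; vc=[29,21,5]
#9 0x25→b9/s1 L1-HIT; vc=[29,21,5]
#10 0x42→b16/s0 L1-HIT; vc=[29,21,5]
#11 0x24→b9/s1 L1-HIT; vc=[29,21,5]
#12 0x43→b16/s0 L1-HIT; vc=[29,21,5]
#13 0x24→b9/s1 L1-HIT; vc=[29,21,5]
#14 0x17→b5/s1 VC-HIT; vc=[29,21,9]

SEQ = [MISS, MISS, VC-HIT, MISS, MISS, MISS, VC-HIT, L1-HIT, L1-HIT, L1-HIT, L1-HIT, L1-HIT, L1-HIT, L1-HIT, VC-HIT]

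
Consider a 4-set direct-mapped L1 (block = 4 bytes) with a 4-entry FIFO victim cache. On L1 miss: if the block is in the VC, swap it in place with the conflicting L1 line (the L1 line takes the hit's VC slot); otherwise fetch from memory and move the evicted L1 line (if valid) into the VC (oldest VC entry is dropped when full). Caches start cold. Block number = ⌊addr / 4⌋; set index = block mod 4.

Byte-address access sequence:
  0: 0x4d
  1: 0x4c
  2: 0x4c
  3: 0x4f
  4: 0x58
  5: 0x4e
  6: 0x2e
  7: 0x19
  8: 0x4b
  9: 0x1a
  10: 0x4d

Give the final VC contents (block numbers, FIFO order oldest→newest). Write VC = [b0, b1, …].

VC = [11, 22, 18]

#0 0x4d→b19/s3 MISS; vc=[]
#1 0x4c→b19/s3 L1-HIT; vc=[]
#2 0x4c→b19/s3 L1-HIT; vc=[]
#3 0x4f→b19/s3 L1-HIT; vc=[]
#4 0x58→b22/s2 MISS; vc=[]
#5 0x4e→b19/s3 L1-HIT; vc=[]
#6 0x2e→b11/s3 MISS; vc=[19]
#7 0x19→b6/s2 MISS; vc=[19,22]
#8 0x4b→b18/s2 MISS; vc=[19,22,6]
#9 0x1a→b6/s2 VC-HIT; vc=[19,22,18]
#10 0x4d→b19/s3 VC-HIT; vc=[11,22,18]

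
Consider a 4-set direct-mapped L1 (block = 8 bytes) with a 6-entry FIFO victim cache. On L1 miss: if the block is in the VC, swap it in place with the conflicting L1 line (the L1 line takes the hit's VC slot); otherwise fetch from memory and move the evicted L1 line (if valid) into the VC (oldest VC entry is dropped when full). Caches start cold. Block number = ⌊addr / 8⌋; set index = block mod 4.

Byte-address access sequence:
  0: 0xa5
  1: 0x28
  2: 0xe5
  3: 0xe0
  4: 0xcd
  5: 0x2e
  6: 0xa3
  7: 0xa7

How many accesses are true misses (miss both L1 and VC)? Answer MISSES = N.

  [0] addr=0xa5 blk=20 s=0: MISS | VC []
  [1] addr=0x28 blk=5 s=1: MISS | VC []
  [2] addr=0xe5 blk=28 s=0: MISS | VC [20]
  [3] addr=0xe0 blk=28 s=0: L1-HIT | VC [20]
  [4] addr=0xcd blk=25 s=1: MISS | VC [20, 5]
  [5] addr=0x2e blk=5 s=1: VC-HIT | VC [20, 25]
  [6] addr=0xa3 blk=20 s=0: VC-HIT | VC [28, 25]
  [7] addr=0xa7 blk=20 s=0: L1-HIT | VC [28, 25]

MISSES = 4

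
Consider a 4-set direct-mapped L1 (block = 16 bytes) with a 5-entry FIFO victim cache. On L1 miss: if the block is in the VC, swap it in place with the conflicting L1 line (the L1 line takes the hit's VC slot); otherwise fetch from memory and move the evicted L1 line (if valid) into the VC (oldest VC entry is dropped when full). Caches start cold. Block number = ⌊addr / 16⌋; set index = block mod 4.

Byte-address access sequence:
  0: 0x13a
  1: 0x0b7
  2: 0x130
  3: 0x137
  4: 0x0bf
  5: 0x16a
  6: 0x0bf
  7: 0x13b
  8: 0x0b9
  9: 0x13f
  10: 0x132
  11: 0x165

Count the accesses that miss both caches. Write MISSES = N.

0: 0x13a (blk 19, set 3) → MISS  vc=[]
1: 0xb7 (blk 11, set 3) → MISS  vc=[19]
2: 0x130 (blk 19, set 3) → VC-HIT  vc=[11]
3: 0x137 (blk 19, set 3) → L1-HIT  vc=[11]
4: 0xbf (blk 11, set 3) → VC-HIT  vc=[19]
5: 0x16a (blk 22, set 2) → MISS  vc=[19]
6: 0xbf (blk 11, set 3) → L1-HIT  vc=[19]
7: 0x13b (blk 19, set 3) → VC-HIT  vc=[11]
8: 0xb9 (blk 11, set 3) → VC-HIT  vc=[19]
9: 0x13f (blk 19, set 3) → VC-HIT  vc=[11]
10: 0x132 (blk 19, set 3) → L1-HIT  vc=[11]
11: 0x165 (blk 22, set 2) → L1-HIT  vc=[11]

MISSES = 3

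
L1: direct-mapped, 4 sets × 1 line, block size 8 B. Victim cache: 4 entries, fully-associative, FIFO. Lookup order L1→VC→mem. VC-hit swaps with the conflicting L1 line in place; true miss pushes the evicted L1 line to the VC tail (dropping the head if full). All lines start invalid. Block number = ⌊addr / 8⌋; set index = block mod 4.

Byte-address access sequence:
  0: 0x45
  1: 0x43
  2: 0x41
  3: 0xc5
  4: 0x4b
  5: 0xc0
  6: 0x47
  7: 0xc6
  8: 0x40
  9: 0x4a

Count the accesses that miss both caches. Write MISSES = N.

0: 0x45 (blk 8, set 0) → MISS  vc=[]
1: 0x43 (blk 8, set 0) → L1-HIT  vc=[]
2: 0x41 (blk 8, set 0) → L1-HIT  vc=[]
3: 0xc5 (blk 24, set 0) → MISS  vc=[8]
4: 0x4b (blk 9, set 1) → MISS  vc=[8]
5: 0xc0 (blk 24, set 0) → L1-HIT  vc=[8]
6: 0x47 (blk 8, set 0) → VC-HIT  vc=[24]
7: 0xc6 (blk 24, set 0) → VC-HIT  vc=[8]
8: 0x40 (blk 8, set 0) → VC-HIT  vc=[24]
9: 0x4a (blk 9, set 1) → L1-HIT  vc=[24]

MISSES = 3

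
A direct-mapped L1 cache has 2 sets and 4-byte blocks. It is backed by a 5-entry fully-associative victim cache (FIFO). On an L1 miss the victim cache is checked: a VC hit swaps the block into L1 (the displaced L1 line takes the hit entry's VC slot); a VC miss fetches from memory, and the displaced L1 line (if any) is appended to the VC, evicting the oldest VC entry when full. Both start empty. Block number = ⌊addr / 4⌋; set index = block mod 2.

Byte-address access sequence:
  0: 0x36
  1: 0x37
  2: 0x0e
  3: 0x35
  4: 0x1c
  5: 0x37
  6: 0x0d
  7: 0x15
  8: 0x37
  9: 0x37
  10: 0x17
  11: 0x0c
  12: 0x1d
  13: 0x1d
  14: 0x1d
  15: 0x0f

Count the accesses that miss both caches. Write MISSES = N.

MISSES = 4

#0 0x36→b13/s1 MISS; vc=[]
#1 0x37→b13/s1 L1-HIT; vc=[]
#2 0xe→b3/s1 MISS; vc=[13]
#3 0x35→b13/s1 VC-HIT; vc=[3]
#4 0x1c→b7/s1 MISS; vc=[3,13]
#5 0x37→b13/s1 VC-HIT; vc=[3,7]
#6 0xd→b3/s1 VC-HIT; vc=[13,7]
#7 0x15→b5/s1 MISS; vc=[13,7,3]
#8 0x37→b13/s1 VC-HIT; vc=[5,7,3]
#9 0x37→b13/s1 L1-HIT; vc=[5,7,3]
#10 0x17→b5/s1 VC-HIT; vc=[13,7,3]
#11 0xc→b3/s1 VC-HIT; vc=[13,7,5]
#12 0x1d→b7/s1 VC-HIT; vc=[13,3,5]
#13 0x1d→b7/s1 L1-HIT; vc=[13,3,5]
#14 0x1d→b7/s1 L1-HIT; vc=[13,3,5]
#15 0xf→b3/s1 VC-HIT; vc=[13,7,5]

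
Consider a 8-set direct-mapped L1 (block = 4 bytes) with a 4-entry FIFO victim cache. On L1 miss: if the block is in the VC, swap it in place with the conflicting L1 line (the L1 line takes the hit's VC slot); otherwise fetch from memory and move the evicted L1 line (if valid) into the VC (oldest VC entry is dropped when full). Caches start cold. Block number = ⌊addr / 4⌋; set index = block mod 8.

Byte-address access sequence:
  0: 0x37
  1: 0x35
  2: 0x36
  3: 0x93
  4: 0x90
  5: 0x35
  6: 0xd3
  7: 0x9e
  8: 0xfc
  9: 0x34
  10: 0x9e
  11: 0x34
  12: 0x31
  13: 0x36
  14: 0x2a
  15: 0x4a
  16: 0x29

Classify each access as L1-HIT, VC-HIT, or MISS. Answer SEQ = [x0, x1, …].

SEQ = [MISS, L1-HIT, L1-HIT, MISS, L1-HIT, L1-HIT, MISS, MISS, MISS, L1-HIT, VC-HIT, L1-HIT, MISS, L1-HIT, MISS, MISS, VC-HIT]

#0 0x37→b13/s5 MISS; vc=[]
#1 0x35→b13/s5 L1-HIT; vc=[]
#2 0x36→b13/s5 L1-HIT; vc=[]
#3 0x93→b36/s4 MISS; vc=[]
#4 0x90→b36/s4 L1-HIT; vc=[]
#5 0x35→b13/s5 L1-HIT; vc=[]
#6 0xd3→b52/s4 MISS; vc=[36]
#7 0x9e→b39/s7 MISS; vc=[36]
#8 0xfc→b63/s7 MISS; vc=[36,39]
#9 0x34→b13/s5 L1-HIT; vc=[36,39]
#10 0x9e→b39/s7 VC-HIT; vc=[36,63]
#11 0x34→b13/s5 L1-HIT; vc=[36,63]
#12 0x31→b12/s4 MISS; vc=[36,63,52]
#13 0x36→b13/s5 L1-HIT; vc=[36,63,52]
#14 0x2a→b10/s2 MISS; vc=[36,63,52]
#15 0x4a→b18/s2 MISS; vc=[36,63,52,10]
#16 0x29→b10/s2 VC-HIT; vc=[36,63,52,18]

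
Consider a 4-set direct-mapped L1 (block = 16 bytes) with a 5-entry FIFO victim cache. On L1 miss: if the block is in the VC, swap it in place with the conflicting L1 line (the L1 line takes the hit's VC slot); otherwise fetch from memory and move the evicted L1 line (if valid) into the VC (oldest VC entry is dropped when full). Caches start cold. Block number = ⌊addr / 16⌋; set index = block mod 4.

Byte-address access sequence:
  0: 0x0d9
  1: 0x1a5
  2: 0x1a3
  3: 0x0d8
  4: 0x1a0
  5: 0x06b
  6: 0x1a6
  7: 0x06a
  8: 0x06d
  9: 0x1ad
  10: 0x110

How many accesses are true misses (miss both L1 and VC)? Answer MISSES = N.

0: 0xd9 (blk 13, set 1) → MISS  vc=[]
1: 0x1a5 (blk 26, set 2) → MISS  vc=[]
2: 0x1a3 (blk 26, set 2) → L1-HIT  vc=[]
3: 0xd8 (blk 13, set 1) → L1-HIT  vc=[]
4: 0x1a0 (blk 26, set 2) → L1-HIT  vc=[]
5: 0x6b (blk 6, set 2) → MISS  vc=[26]
6: 0x1a6 (blk 26, set 2) → VC-HIT  vc=[6]
7: 0x6a (blk 6, set 2) → VC-HIT  vc=[26]
8: 0x6d (blk 6, set 2) → L1-HIT  vc=[26]
9: 0x1ad (blk 26, set 2) → VC-HIT  vc=[6]
10: 0x110 (blk 17, set 1) → MISS  vc=[6, 13]

MISSES = 4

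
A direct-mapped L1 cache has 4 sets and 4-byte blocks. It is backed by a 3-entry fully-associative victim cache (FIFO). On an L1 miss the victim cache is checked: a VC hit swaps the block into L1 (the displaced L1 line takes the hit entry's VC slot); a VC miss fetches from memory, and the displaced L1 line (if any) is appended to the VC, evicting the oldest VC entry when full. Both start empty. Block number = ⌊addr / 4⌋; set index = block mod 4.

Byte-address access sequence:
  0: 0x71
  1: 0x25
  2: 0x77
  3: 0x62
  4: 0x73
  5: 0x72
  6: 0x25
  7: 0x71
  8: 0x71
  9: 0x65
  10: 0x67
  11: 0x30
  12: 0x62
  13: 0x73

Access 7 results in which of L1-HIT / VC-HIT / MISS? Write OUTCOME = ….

#0 0x71→b28/s0 MISS; vc=[]
#1 0x25→b9/s1 MISS; vc=[]
#2 0x77→b29/s1 MISS; vc=[9]
#3 0x62→b24/s0 MISS; vc=[9,28]
#4 0x73→b28/s0 VC-HIT; vc=[9,24]
#5 0x72→b28/s0 L1-HIT; vc=[9,24]
#6 0x25→b9/s1 VC-HIT; vc=[29,24]
#7 0x71→b28/s0 L1-HIT; vc=[29,24]
#8 0x71→b28/s0 L1-HIT; vc=[29,24]
#9 0x65→b25/s1 MISS; vc=[29,24,9]
#10 0x67→b25/s1 L1-HIT; vc=[29,24,9]
#11 0x30→b12/s0 MISS; vc=[24,9,28]
#12 0x62→b24/s0 VC-HIT; vc=[12,9,28]
#13 0x73→b28/s0 VC-HIT; vc=[12,9,24]

OUTCOME = L1-HIT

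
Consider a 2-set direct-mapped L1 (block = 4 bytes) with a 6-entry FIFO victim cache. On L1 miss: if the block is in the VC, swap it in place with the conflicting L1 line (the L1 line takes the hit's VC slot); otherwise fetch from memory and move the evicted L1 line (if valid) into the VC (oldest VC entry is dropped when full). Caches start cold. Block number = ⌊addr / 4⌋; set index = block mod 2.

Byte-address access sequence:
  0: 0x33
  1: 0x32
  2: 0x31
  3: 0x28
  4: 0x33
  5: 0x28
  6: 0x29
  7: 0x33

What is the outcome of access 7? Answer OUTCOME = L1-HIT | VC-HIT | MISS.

OUTCOME = VC-HIT

  [0] addr=0x33 blk=12 s=0: MISS | VC []
  [1] addr=0x32 blk=12 s=0: L1-HIT | VC []
  [2] addr=0x31 blk=12 s=0: L1-HIT | VC []
  [3] addr=0x28 blk=10 s=0: MISS | VC [12]
  [4] addr=0x33 blk=12 s=0: VC-HIT | VC [10]
  [5] addr=0x28 blk=10 s=0: VC-HIT | VC [12]
  [6] addr=0x29 blk=10 s=0: L1-HIT | VC [12]
  [7] addr=0x33 blk=12 s=0: VC-HIT | VC [10]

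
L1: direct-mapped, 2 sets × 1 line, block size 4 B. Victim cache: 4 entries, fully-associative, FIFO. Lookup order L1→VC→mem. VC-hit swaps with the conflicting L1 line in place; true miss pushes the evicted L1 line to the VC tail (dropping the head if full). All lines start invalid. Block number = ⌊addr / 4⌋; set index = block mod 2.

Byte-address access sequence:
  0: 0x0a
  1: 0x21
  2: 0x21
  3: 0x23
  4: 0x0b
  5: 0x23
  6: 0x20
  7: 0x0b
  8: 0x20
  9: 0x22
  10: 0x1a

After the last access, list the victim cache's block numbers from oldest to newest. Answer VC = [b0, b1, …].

VC = [2, 8]

  [0] addr=0xa blk=2 s=0: MISS | VC []
  [1] addr=0x21 blk=8 s=0: MISS | VC [2]
  [2] addr=0x21 blk=8 s=0: L1-HIT | VC [2]
  [3] addr=0x23 blk=8 s=0: L1-HIT | VC [2]
  [4] addr=0xb blk=2 s=0: VC-HIT | VC [8]
  [5] addr=0x23 blk=8 s=0: VC-HIT | VC [2]
  [6] addr=0x20 blk=8 s=0: L1-HIT | VC [2]
  [7] addr=0xb blk=2 s=0: VC-HIT | VC [8]
  [8] addr=0x20 blk=8 s=0: VC-HIT | VC [2]
  [9] addr=0x22 blk=8 s=0: L1-HIT | VC [2]
  [10] addr=0x1a blk=6 s=0: MISS | VC [2, 8]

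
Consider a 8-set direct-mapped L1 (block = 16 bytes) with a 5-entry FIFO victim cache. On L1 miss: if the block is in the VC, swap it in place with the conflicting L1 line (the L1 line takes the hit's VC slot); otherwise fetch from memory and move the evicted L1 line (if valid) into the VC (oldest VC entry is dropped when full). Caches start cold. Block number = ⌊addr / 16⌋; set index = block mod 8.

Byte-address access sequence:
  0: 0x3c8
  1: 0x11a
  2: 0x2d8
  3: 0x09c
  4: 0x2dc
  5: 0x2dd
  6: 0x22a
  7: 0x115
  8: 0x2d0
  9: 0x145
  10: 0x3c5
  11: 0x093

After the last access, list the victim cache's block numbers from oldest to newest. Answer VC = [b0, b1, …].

VC = [17, 20]

0: 0x3c8 (blk 60, set 4) → MISS  vc=[]
1: 0x11a (blk 17, set 1) → MISS  vc=[]
2: 0x2d8 (blk 45, set 5) → MISS  vc=[]
3: 0x9c (blk 9, set 1) → MISS  vc=[17]
4: 0x2dc (blk 45, set 5) → L1-HIT  vc=[17]
5: 0x2dd (blk 45, set 5) → L1-HIT  vc=[17]
6: 0x22a (blk 34, set 2) → MISS  vc=[17]
7: 0x115 (blk 17, set 1) → VC-HIT  vc=[9]
8: 0x2d0 (blk 45, set 5) → L1-HIT  vc=[9]
9: 0x145 (blk 20, set 4) → MISS  vc=[9, 60]
10: 0x3c5 (blk 60, set 4) → VC-HIT  vc=[9, 20]
11: 0x93 (blk 9, set 1) → VC-HIT  vc=[17, 20]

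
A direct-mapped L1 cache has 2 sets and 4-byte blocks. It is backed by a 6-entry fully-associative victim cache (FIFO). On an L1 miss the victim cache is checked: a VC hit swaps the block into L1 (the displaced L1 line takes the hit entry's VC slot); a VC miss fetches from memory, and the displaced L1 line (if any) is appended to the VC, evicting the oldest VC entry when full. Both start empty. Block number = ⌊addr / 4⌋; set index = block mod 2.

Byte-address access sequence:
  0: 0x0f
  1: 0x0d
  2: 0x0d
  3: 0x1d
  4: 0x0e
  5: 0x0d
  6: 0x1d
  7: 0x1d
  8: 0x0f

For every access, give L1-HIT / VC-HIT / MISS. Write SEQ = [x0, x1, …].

SEQ = [MISS, L1-HIT, L1-HIT, MISS, VC-HIT, L1-HIT, VC-HIT, L1-HIT, VC-HIT]

#0 0xf→b3/s1 MISS; vc=[]
#1 0xd→b3/s1 L1-HIT; vc=[]
#2 0xd→b3/s1 L1-HIT; vc=[]
#3 0x1d→b7/s1 MISS; vc=[3]
#4 0xe→b3/s1 VC-HIT; vc=[7]
#5 0xd→b3/s1 L1-HIT; vc=[7]
#6 0x1d→b7/s1 VC-HIT; vc=[3]
#7 0x1d→b7/s1 L1-HIT; vc=[3]
#8 0xf→b3/s1 VC-HIT; vc=[7]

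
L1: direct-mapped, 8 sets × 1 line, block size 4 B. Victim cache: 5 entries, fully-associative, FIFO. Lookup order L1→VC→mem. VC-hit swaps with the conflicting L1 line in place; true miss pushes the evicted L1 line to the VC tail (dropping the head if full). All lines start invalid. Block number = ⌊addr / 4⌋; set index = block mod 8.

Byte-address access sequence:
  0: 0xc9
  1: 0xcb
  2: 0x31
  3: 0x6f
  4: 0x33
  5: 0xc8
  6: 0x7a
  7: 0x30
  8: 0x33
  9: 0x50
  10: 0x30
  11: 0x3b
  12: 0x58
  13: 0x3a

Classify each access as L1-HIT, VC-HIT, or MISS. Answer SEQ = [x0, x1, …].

SEQ = [MISS, L1-HIT, MISS, MISS, L1-HIT, L1-HIT, MISS, L1-HIT, L1-HIT, MISS, VC-HIT, MISS, MISS, VC-HIT]

#0 0xc9→b50/s2 MISS; vc=[]
#1 0xcb→b50/s2 L1-HIT; vc=[]
#2 0x31→b12/s4 MISS; vc=[]
#3 0x6f→b27/s3 MISS; vc=[]
#4 0x33→b12/s4 L1-HIT; vc=[]
#5 0xc8→b50/s2 L1-HIT; vc=[]
#6 0x7a→b30/s6 MISS; vc=[]
#7 0x30→b12/s4 L1-HIT; vc=[]
#8 0x33→b12/s4 L1-HIT; vc=[]
#9 0x50→b20/s4 MISS; vc=[12]
#10 0x30→b12/s4 VC-HIT; vc=[20]
#11 0x3b→b14/s6 MISS; vc=[20,30]
#12 0x58→b22/s6 MISS; vc=[20,30,14]
#13 0x3a→b14/s6 VC-HIT; vc=[20,30,22]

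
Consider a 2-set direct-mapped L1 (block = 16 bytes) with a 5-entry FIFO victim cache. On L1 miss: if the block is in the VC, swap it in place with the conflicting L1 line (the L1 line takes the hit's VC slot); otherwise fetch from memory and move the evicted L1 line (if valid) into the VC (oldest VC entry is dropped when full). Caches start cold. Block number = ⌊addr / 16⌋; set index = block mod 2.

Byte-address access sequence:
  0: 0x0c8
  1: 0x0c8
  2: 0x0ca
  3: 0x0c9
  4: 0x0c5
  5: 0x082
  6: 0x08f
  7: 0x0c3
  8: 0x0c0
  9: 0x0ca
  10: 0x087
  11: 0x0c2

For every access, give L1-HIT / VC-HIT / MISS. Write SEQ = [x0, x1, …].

SEQ = [MISS, L1-HIT, L1-HIT, L1-HIT, L1-HIT, MISS, L1-HIT, VC-HIT, L1-HIT, L1-HIT, VC-HIT, VC-HIT]

  [0] addr=0xc8 blk=12 s=0: MISS | VC []
  [1] addr=0xc8 blk=12 s=0: L1-HIT | VC []
  [2] addr=0xca blk=12 s=0: L1-HIT | VC []
  [3] addr=0xc9 blk=12 s=0: L1-HIT | VC []
  [4] addr=0xc5 blk=12 s=0: L1-HIT | VC []
  [5] addr=0x82 blk=8 s=0: MISS | VC [12]
  [6] addr=0x8f blk=8 s=0: L1-HIT | VC [12]
  [7] addr=0xc3 blk=12 s=0: VC-HIT | VC [8]
  [8] addr=0xc0 blk=12 s=0: L1-HIT | VC [8]
  [9] addr=0xca blk=12 s=0: L1-HIT | VC [8]
  [10] addr=0x87 blk=8 s=0: VC-HIT | VC [12]
  [11] addr=0xc2 blk=12 s=0: VC-HIT | VC [8]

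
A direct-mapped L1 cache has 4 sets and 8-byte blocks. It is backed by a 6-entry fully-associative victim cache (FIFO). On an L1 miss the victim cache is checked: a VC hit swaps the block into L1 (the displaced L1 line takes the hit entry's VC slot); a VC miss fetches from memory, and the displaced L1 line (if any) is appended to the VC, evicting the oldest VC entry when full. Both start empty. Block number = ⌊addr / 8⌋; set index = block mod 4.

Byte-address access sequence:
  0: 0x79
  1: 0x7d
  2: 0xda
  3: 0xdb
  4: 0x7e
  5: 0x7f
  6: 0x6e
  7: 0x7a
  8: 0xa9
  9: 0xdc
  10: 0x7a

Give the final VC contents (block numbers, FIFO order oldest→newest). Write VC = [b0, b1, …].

VC = [27, 13]

  [0] addr=0x79 blk=15 s=3: MISS | VC []
  [1] addr=0x7d blk=15 s=3: L1-HIT | VC []
  [2] addr=0xda blk=27 s=3: MISS | VC [15]
  [3] addr=0xdb blk=27 s=3: L1-HIT | VC [15]
  [4] addr=0x7e blk=15 s=3: VC-HIT | VC [27]
  [5] addr=0x7f blk=15 s=3: L1-HIT | VC [27]
  [6] addr=0x6e blk=13 s=1: MISS | VC [27]
  [7] addr=0x7a blk=15 s=3: L1-HIT | VC [27]
  [8] addr=0xa9 blk=21 s=1: MISS | VC [27, 13]
  [9] addr=0xdc blk=27 s=3: VC-HIT | VC [15, 13]
  [10] addr=0x7a blk=15 s=3: VC-HIT | VC [27, 13]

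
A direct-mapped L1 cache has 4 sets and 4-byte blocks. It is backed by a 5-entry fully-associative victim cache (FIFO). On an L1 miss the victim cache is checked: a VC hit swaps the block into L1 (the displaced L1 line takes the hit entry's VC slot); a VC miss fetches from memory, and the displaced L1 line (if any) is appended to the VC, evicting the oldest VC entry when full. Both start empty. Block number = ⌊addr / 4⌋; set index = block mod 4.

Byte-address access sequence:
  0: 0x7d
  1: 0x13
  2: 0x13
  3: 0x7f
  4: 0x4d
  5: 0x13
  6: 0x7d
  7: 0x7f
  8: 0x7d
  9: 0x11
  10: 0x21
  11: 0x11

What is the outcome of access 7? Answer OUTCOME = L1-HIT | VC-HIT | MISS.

OUTCOME = L1-HIT

#0 0x7d→b31/s3 MISS; vc=[]
#1 0x13→b4/s0 MISS; vc=[]
#2 0x13→b4/s0 L1-HIT; vc=[]
#3 0x7f→b31/s3 L1-HIT; vc=[]
#4 0x4d→b19/s3 MISS; vc=[31]
#5 0x13→b4/s0 L1-HIT; vc=[31]
#6 0x7d→b31/s3 VC-HIT; vc=[19]
#7 0x7f→b31/s3 L1-HIT; vc=[19]
#8 0x7d→b31/s3 L1-HIT; vc=[19]
#9 0x11→b4/s0 L1-HIT; vc=[19]
#10 0x21→b8/s0 MISS; vc=[19,4]
#11 0x11→b4/s0 VC-HIT; vc=[19,8]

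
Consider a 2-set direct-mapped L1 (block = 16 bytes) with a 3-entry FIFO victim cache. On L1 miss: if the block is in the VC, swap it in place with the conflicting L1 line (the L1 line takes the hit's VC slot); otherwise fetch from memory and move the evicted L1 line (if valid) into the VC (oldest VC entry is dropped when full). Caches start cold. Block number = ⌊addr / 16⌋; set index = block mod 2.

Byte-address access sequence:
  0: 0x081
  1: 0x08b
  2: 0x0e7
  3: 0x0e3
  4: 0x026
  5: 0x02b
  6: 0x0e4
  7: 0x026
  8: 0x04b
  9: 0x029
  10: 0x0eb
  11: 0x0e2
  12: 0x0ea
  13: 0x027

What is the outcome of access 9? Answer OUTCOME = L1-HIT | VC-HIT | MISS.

  [0] addr=0x81 blk=8 s=0: MISS | VC []
  [1] addr=0x8b blk=8 s=0: L1-HIT | VC []
  [2] addr=0xe7 blk=14 s=0: MISS | VC [8]
  [3] addr=0xe3 blk=14 s=0: L1-HIT | VC [8]
  [4] addr=0x26 blk=2 s=0: MISS | VC [8, 14]
  [5] addr=0x2b blk=2 s=0: L1-HIT | VC [8, 14]
  [6] addr=0xe4 blk=14 s=0: VC-HIT | VC [8, 2]
  [7] addr=0x26 blk=2 s=0: VC-HIT | VC [8, 14]
  [8] addr=0x4b blk=4 s=0: MISS | VC [8, 14, 2]
  [9] addr=0x29 blk=2 s=0: VC-HIT | VC [8, 14, 4]
  [10] addr=0xeb blk=14 s=0: VC-HIT | VC [8, 2, 4]
  [11] addr=0xe2 blk=14 s=0: L1-HIT | VC [8, 2, 4]
  [12] addr=0xea blk=14 s=0: L1-HIT | VC [8, 2, 4]
  [13] addr=0x27 blk=2 s=0: VC-HIT | VC [8, 14, 4]

OUTCOME = VC-HIT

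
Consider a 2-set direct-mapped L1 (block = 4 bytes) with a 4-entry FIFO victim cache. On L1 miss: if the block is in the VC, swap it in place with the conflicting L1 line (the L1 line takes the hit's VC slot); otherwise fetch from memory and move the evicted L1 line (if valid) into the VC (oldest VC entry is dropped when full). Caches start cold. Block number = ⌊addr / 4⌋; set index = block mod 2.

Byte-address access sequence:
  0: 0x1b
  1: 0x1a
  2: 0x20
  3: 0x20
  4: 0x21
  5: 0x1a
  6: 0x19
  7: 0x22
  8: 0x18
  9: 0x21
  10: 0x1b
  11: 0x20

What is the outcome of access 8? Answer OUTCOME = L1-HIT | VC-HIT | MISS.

OUTCOME = VC-HIT

#0 0x1b→b6/s0 MISS; vc=[]
#1 0x1a→b6/s0 L1-HIT; vc=[]
#2 0x20→b8/s0 MISS; vc=[6]
#3 0x20→b8/s0 L1-HIT; vc=[6]
#4 0x21→b8/s0 L1-HIT; vc=[6]
#5 0x1a→b6/s0 VC-HIT; vc=[8]
#6 0x19→b6/s0 L1-HIT; vc=[8]
#7 0x22→b8/s0 VC-HIT; vc=[6]
#8 0x18→b6/s0 VC-HIT; vc=[8]
#9 0x21→b8/s0 VC-HIT; vc=[6]
#10 0x1b→b6/s0 VC-HIT; vc=[8]
#11 0x20→b8/s0 VC-HIT; vc=[6]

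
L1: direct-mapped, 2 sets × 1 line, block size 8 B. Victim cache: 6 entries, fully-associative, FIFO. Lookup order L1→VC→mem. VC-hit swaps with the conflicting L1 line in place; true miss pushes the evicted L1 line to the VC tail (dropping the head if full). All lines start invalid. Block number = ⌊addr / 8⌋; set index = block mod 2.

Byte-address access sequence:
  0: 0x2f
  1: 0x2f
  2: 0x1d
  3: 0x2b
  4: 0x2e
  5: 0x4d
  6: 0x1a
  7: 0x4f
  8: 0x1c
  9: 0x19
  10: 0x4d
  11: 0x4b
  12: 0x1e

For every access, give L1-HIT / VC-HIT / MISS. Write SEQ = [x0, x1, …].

0: 0x2f (blk 5, set 1) → MISS  vc=[]
1: 0x2f (blk 5, set 1) → L1-HIT  vc=[]
2: 0x1d (blk 3, set 1) → MISS  vc=[5]
3: 0x2b (blk 5, set 1) → VC-HIT  vc=[3]
4: 0x2e (blk 5, set 1) → L1-HIT  vc=[3]
5: 0x4d (blk 9, set 1) → MISS  vc=[3, 5]
6: 0x1a (blk 3, set 1) → VC-HIT  vc=[9, 5]
7: 0x4f (blk 9, set 1) → VC-HIT  vc=[3, 5]
8: 0x1c (blk 3, set 1) → VC-HIT  vc=[9, 5]
9: 0x19 (blk 3, set 1) → L1-HIT  vc=[9, 5]
10: 0x4d (blk 9, set 1) → VC-HIT  vc=[3, 5]
11: 0x4b (blk 9, set 1) → L1-HIT  vc=[3, 5]
12: 0x1e (blk 3, set 1) → VC-HIT  vc=[9, 5]

SEQ = [MISS, L1-HIT, MISS, VC-HIT, L1-HIT, MISS, VC-HIT, VC-HIT, VC-HIT, L1-HIT, VC-HIT, L1-HIT, VC-HIT]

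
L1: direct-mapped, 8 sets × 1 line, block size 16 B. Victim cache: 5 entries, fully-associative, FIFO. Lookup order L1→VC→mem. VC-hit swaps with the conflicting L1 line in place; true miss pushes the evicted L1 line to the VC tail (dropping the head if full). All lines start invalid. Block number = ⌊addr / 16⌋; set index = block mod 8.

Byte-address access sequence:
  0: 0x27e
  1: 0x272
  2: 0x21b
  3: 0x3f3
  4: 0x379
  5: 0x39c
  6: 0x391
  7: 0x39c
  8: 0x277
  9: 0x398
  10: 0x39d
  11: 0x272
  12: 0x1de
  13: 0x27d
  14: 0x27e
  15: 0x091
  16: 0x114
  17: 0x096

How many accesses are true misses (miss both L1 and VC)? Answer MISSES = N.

MISSES = 8

0: 0x27e (blk 39, set 7) → MISS  vc=[]
1: 0x272 (blk 39, set 7) → L1-HIT  vc=[]
2: 0x21b (blk 33, set 1) → MISS  vc=[]
3: 0x3f3 (blk 63, set 7) → MISS  vc=[39]
4: 0x379 (blk 55, set 7) → MISS  vc=[39, 63]
5: 0x39c (blk 57, set 1) → MISS  vc=[39, 63, 33]
6: 0x391 (blk 57, set 1) → L1-HIT  vc=[39, 63, 33]
7: 0x39c (blk 57, set 1) → L1-HIT  vc=[39, 63, 33]
8: 0x277 (blk 39, set 7) → VC-HIT  vc=[55, 63, 33]
9: 0x398 (blk 57, set 1) → L1-HIT  vc=[55, 63, 33]
10: 0x39d (blk 57, set 1) → L1-HIT  vc=[55, 63, 33]
11: 0x272 (blk 39, set 7) → L1-HIT  vc=[55, 63, 33]
12: 0x1de (blk 29, set 5) → MISS  vc=[55, 63, 33]
13: 0x27d (blk 39, set 7) → L1-HIT  vc=[55, 63, 33]
14: 0x27e (blk 39, set 7) → L1-HIT  vc=[55, 63, 33]
15: 0x91 (blk 9, set 1) → MISS  vc=[55, 63, 33, 57]
16: 0x114 (blk 17, set 1) → MISS  vc=[55, 63, 33, 57, 9]
17: 0x96 (blk 9, set 1) → VC-HIT  vc=[55, 63, 33, 57, 17]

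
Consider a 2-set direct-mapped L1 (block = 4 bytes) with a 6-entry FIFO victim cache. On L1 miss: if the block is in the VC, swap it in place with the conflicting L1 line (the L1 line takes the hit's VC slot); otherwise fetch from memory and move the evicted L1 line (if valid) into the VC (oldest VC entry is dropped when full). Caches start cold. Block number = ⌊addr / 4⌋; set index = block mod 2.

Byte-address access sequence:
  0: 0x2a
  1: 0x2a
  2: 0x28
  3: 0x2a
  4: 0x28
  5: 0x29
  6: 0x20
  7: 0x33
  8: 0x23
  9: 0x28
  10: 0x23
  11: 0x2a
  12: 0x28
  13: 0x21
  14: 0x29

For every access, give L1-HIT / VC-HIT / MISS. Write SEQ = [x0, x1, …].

0: 0x2a (blk 10, set 0) → MISS  vc=[]
1: 0x2a (blk 10, set 0) → L1-HIT  vc=[]
2: 0x28 (blk 10, set 0) → L1-HIT  vc=[]
3: 0x2a (blk 10, set 0) → L1-HIT  vc=[]
4: 0x28 (blk 10, set 0) → L1-HIT  vc=[]
5: 0x29 (blk 10, set 0) → L1-HIT  vc=[]
6: 0x20 (blk 8, set 0) → MISS  vc=[10]
7: 0x33 (blk 12, set 0) → MISS  vc=[10, 8]
8: 0x23 (blk 8, set 0) → VC-HIT  vc=[10, 12]
9: 0x28 (blk 10, set 0) → VC-HIT  vc=[8, 12]
10: 0x23 (blk 8, set 0) → VC-HIT  vc=[10, 12]
11: 0x2a (blk 10, set 0) → VC-HIT  vc=[8, 12]
12: 0x28 (blk 10, set 0) → L1-HIT  vc=[8, 12]
13: 0x21 (blk 8, set 0) → VC-HIT  vc=[10, 12]
14: 0x29 (blk 10, set 0) → VC-HIT  vc=[8, 12]

SEQ = [MISS, L1-HIT, L1-HIT, L1-HIT, L1-HIT, L1-HIT, MISS, MISS, VC-HIT, VC-HIT, VC-HIT, VC-HIT, L1-HIT, VC-HIT, VC-HIT]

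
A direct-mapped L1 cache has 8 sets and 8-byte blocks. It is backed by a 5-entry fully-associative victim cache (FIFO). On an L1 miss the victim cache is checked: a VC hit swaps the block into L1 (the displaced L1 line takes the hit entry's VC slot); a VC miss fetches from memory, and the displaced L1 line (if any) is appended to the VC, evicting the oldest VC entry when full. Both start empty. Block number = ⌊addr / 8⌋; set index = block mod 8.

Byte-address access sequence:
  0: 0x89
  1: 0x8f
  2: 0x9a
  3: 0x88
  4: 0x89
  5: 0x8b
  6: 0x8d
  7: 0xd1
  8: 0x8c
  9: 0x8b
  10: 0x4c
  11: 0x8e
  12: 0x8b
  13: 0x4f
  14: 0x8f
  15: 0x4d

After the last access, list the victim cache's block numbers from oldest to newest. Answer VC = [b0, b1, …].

VC = [17]

#0 0x89→b17/s1 MISS; vc=[]
#1 0x8f→b17/s1 L1-HIT; vc=[]
#2 0x9a→b19/s3 MISS; vc=[]
#3 0x88→b17/s1 L1-HIT; vc=[]
#4 0x89→b17/s1 L1-HIT; vc=[]
#5 0x8b→b17/s1 L1-HIT; vc=[]
#6 0x8d→b17/s1 L1-HIT; vc=[]
#7 0xd1→b26/s2 MISS; vc=[]
#8 0x8c→b17/s1 L1-HIT; vc=[]
#9 0x8b→b17/s1 L1-HIT; vc=[]
#10 0x4c→b9/s1 MISS; vc=[17]
#11 0x8e→b17/s1 VC-HIT; vc=[9]
#12 0x8b→b17/s1 L1-HIT; vc=[9]
#13 0x4f→b9/s1 VC-HIT; vc=[17]
#14 0x8f→b17/s1 VC-HIT; vc=[9]
#15 0x4d→b9/s1 VC-HIT; vc=[17]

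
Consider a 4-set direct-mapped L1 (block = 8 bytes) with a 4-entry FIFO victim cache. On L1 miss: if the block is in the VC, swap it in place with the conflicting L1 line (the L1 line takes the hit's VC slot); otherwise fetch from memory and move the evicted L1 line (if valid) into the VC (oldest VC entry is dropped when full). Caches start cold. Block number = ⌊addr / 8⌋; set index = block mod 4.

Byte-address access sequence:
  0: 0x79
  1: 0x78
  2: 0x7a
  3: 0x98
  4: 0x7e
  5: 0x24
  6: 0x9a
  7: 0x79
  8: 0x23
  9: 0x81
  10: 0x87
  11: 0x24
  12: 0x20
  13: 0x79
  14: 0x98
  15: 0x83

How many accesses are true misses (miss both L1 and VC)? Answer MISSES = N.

#0 0x79→b15/s3 MISS; vc=[]
#1 0x78→b15/s3 L1-HIT; vc=[]
#2 0x7a→b15/s3 L1-HIT; vc=[]
#3 0x98→b19/s3 MISS; vc=[15]
#4 0x7e→b15/s3 VC-HIT; vc=[19]
#5 0x24→b4/s0 MISS; vc=[19]
#6 0x9a→b19/s3 VC-HIT; vc=[15]
#7 0x79→b15/s3 VC-HIT; vc=[19]
#8 0x23→b4/s0 L1-HIT; vc=[19]
#9 0x81→b16/s0 MISS; vc=[19,4]
#10 0x87→b16/s0 L1-HIT; vc=[19,4]
#11 0x24→b4/s0 VC-HIT; vc=[19,16]
#12 0x20→b4/s0 L1-HIT; vc=[19,16]
#13 0x79→b15/s3 L1-HIT; vc=[19,16]
#14 0x98→b19/s3 VC-HIT; vc=[15,16]
#15 0x83→b16/s0 VC-HIT; vc=[15,4]

MISSES = 4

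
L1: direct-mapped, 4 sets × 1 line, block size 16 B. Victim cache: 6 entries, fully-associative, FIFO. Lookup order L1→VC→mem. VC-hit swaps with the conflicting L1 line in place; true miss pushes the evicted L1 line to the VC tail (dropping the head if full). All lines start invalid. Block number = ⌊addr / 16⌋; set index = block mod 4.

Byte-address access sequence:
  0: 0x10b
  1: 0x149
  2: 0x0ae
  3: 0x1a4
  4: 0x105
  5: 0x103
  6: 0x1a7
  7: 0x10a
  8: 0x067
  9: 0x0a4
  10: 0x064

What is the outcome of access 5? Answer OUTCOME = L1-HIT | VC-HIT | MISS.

#0 0x10b→b16/s0 MISS; vc=[]
#1 0x149→b20/s0 MISS; vc=[16]
#2 0xae→b10/s2 MISS; vc=[16]
#3 0x1a4→b26/s2 MISS; vc=[16,10]
#4 0x105→b16/s0 VC-HIT; vc=[20,10]
#5 0x103→b16/s0 L1-HIT; vc=[20,10]
#6 0x1a7→b26/s2 L1-HIT; vc=[20,10]
#7 0x10a→b16/s0 L1-HIT; vc=[20,10]
#8 0x67→b6/s2 MISS; vc=[20,10,26]
#9 0xa4→b10/s2 VC-HIT; vc=[20,6,26]
#10 0x64→b6/s2 VC-HIT; vc=[20,10,26]

OUTCOME = L1-HIT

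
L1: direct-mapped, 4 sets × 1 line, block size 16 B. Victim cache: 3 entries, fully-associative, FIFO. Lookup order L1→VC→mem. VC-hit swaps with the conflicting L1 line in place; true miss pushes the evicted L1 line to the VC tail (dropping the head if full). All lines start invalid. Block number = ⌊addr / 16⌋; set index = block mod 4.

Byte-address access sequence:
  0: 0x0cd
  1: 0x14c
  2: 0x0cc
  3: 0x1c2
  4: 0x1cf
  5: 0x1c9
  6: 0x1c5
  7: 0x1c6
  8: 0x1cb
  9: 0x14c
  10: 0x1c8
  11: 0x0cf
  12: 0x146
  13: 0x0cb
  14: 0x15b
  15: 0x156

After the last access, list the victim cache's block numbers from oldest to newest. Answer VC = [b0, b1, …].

VC = [20, 28]

0: 0xcd (blk 12, set 0) → MISS  vc=[]
1: 0x14c (blk 20, set 0) → MISS  vc=[12]
2: 0xcc (blk 12, set 0) → VC-HIT  vc=[20]
3: 0x1c2 (blk 28, set 0) → MISS  vc=[20, 12]
4: 0x1cf (blk 28, set 0) → L1-HIT  vc=[20, 12]
5: 0x1c9 (blk 28, set 0) → L1-HIT  vc=[20, 12]
6: 0x1c5 (blk 28, set 0) → L1-HIT  vc=[20, 12]
7: 0x1c6 (blk 28, set 0) → L1-HIT  vc=[20, 12]
8: 0x1cb (blk 28, set 0) → L1-HIT  vc=[20, 12]
9: 0x14c (blk 20, set 0) → VC-HIT  vc=[28, 12]
10: 0x1c8 (blk 28, set 0) → VC-HIT  vc=[20, 12]
11: 0xcf (blk 12, set 0) → VC-HIT  vc=[20, 28]
12: 0x146 (blk 20, set 0) → VC-HIT  vc=[12, 28]
13: 0xcb (blk 12, set 0) → VC-HIT  vc=[20, 28]
14: 0x15b (blk 21, set 1) → MISS  vc=[20, 28]
15: 0x156 (blk 21, set 1) → L1-HIT  vc=[20, 28]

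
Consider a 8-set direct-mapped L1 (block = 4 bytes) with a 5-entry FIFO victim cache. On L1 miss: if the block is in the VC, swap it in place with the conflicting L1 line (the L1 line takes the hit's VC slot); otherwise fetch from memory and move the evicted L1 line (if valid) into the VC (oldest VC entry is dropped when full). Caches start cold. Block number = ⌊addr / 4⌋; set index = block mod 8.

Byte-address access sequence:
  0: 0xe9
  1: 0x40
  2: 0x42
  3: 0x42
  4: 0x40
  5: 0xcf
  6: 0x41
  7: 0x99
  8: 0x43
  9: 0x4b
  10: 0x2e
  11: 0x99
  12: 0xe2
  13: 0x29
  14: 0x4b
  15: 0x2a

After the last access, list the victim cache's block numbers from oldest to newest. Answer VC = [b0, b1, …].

  [0] addr=0xe9 blk=58 s=2: MISS | VC []
  [1] addr=0x40 blk=16 s=0: MISS | VC []
  [2] addr=0x42 blk=16 s=0: L1-HIT | VC []
  [3] addr=0x42 blk=16 s=0: L1-HIT | VC []
  [4] addr=0x40 blk=16 s=0: L1-HIT | VC []
  [5] addr=0xcf blk=51 s=3: MISS | VC []
  [6] addr=0x41 blk=16 s=0: L1-HIT | VC []
  [7] addr=0x99 blk=38 s=6: MISS | VC []
  [8] addr=0x43 blk=16 s=0: L1-HIT | VC []
  [9] addr=0x4b blk=18 s=2: MISS | VC [58]
  [10] addr=0x2e blk=11 s=3: MISS | VC [58, 51]
  [11] addr=0x99 blk=38 s=6: L1-HIT | VC [58, 51]
  [12] addr=0xe2 blk=56 s=0: MISS | VC [58, 51, 16]
  [13] addr=0x29 blk=10 s=2: MISS | VC [58, 51, 16, 18]
  [14] addr=0x4b blk=18 s=2: VC-HIT | VC [58, 51, 16, 10]
  [15] addr=0x2a blk=10 s=2: VC-HIT | VC [58, 51, 16, 18]

VC = [58, 51, 16, 18]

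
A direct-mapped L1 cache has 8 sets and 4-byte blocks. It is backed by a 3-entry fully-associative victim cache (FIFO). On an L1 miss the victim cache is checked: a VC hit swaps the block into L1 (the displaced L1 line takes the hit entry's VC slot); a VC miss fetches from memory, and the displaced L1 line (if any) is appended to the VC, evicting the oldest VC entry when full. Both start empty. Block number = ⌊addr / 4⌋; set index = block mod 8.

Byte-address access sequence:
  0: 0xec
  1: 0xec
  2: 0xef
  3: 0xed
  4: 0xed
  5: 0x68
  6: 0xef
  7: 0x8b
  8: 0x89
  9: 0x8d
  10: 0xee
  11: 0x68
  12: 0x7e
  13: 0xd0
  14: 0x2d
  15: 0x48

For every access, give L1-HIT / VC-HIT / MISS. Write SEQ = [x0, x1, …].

0: 0xec (blk 59, set 3) → MISS  vc=[]
1: 0xec (blk 59, set 3) → L1-HIT  vc=[]
2: 0xef (blk 59, set 3) → L1-HIT  vc=[]
3: 0xed (blk 59, set 3) → L1-HIT  vc=[]
4: 0xed (blk 59, set 3) → L1-HIT  vc=[]
5: 0x68 (blk 26, set 2) → MISS  vc=[]
6: 0xef (blk 59, set 3) → L1-HIT  vc=[]
7: 0x8b (blk 34, set 2) → MISS  vc=[26]
8: 0x89 (blk 34, set 2) → L1-HIT  vc=[26]
9: 0x8d (blk 35, set 3) → MISS  vc=[26, 59]
10: 0xee (blk 59, set 3) → VC-HIT  vc=[26, 35]
11: 0x68 (blk 26, set 2) → VC-HIT  vc=[34, 35]
12: 0x7e (blk 31, set 7) → MISS  vc=[34, 35]
13: 0xd0 (blk 52, set 4) → MISS  vc=[34, 35]
14: 0x2d (blk 11, set 3) → MISS  vc=[34, 35, 59]
15: 0x48 (blk 18, set 2) → MISS  vc=[35, 59, 26]

SEQ = [MISS, L1-HIT, L1-HIT, L1-HIT, L1-HIT, MISS, L1-HIT, MISS, L1-HIT, MISS, VC-HIT, VC-HIT, MISS, MISS, MISS, MISS]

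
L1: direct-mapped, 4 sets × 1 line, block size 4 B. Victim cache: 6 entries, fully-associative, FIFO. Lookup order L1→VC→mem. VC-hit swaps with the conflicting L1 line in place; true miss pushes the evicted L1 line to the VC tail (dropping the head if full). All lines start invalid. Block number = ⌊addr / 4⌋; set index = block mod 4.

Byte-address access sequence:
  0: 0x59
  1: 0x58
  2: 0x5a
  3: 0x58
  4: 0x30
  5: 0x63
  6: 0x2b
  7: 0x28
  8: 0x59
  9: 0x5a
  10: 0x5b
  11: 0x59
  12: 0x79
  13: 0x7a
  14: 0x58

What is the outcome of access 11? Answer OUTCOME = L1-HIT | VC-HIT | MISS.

  [0] addr=0x59 blk=22 s=2: MISS | VC []
  [1] addr=0x58 blk=22 s=2: L1-HIT | VC []
  [2] addr=0x5a blk=22 s=2: L1-HIT | VC []
  [3] addr=0x58 blk=22 s=2: L1-HIT | VC []
  [4] addr=0x30 blk=12 s=0: MISS | VC []
  [5] addr=0x63 blk=24 s=0: MISS | VC [12]
  [6] addr=0x2b blk=10 s=2: MISS | VC [12, 22]
  [7] addr=0x28 blk=10 s=2: L1-HIT | VC [12, 22]
  [8] addr=0x59 blk=22 s=2: VC-HIT | VC [12, 10]
  [9] addr=0x5a blk=22 s=2: L1-HIT | VC [12, 10]
  [10] addr=0x5b blk=22 s=2: L1-HIT | VC [12, 10]
  [11] addr=0x59 blk=22 s=2: L1-HIT | VC [12, 10]
  [12] addr=0x79 blk=30 s=2: MISS | VC [12, 10, 22]
  [13] addr=0x7a blk=30 s=2: L1-HIT | VC [12, 10, 22]
  [14] addr=0x58 blk=22 s=2: VC-HIT | VC [12, 10, 30]

OUTCOME = L1-HIT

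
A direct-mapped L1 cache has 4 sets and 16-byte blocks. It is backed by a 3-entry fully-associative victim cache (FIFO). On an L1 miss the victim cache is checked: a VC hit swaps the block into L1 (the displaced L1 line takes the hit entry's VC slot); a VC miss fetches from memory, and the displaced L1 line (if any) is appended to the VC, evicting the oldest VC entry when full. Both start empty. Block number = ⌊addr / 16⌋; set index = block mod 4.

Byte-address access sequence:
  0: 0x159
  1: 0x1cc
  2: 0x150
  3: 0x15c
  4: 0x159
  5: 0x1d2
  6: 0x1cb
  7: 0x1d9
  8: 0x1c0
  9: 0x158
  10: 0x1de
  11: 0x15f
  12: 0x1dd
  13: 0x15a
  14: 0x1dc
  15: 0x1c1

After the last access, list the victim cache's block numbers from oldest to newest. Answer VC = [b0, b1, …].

VC = [21]

#0 0x159→b21/s1 MISS; vc=[]
#1 0x1cc→b28/s0 MISS; vc=[]
#2 0x150→b21/s1 L1-HIT; vc=[]
#3 0x15c→b21/s1 L1-HIT; vc=[]
#4 0x159→b21/s1 L1-HIT; vc=[]
#5 0x1d2→b29/s1 MISS; vc=[21]
#6 0x1cb→b28/s0 L1-HIT; vc=[21]
#7 0x1d9→b29/s1 L1-HIT; vc=[21]
#8 0x1c0→b28/s0 L1-HIT; vc=[21]
#9 0x158→b21/s1 VC-HIT; vc=[29]
#10 0x1de→b29/s1 VC-HIT; vc=[21]
#11 0x15f→b21/s1 VC-HIT; vc=[29]
#12 0x1dd→b29/s1 VC-HIT; vc=[21]
#13 0x15a→b21/s1 VC-HIT; vc=[29]
#14 0x1dc→b29/s1 VC-HIT; vc=[21]
#15 0x1c1→b28/s0 L1-HIT; vc=[21]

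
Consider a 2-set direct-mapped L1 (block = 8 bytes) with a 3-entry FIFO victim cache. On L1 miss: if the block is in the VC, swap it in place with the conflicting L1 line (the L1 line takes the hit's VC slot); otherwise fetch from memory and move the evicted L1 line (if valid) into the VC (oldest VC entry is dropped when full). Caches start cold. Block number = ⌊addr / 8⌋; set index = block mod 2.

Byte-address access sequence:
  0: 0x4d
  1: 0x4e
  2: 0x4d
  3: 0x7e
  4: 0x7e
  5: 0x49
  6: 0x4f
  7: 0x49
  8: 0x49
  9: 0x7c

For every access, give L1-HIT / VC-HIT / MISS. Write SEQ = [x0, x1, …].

  [0] addr=0x4d blk=9 s=1: MISS | VC []
  [1] addr=0x4e blk=9 s=1: L1-HIT | VC []
  [2] addr=0x4d blk=9 s=1: L1-HIT | VC []
  [3] addr=0x7e blk=15 s=1: MISS | VC [9]
  [4] addr=0x7e blk=15 s=1: L1-HIT | VC [9]
  [5] addr=0x49 blk=9 s=1: VC-HIT | VC [15]
  [6] addr=0x4f blk=9 s=1: L1-HIT | VC [15]
  [7] addr=0x49 blk=9 s=1: L1-HIT | VC [15]
  [8] addr=0x49 blk=9 s=1: L1-HIT | VC [15]
  [9] addr=0x7c blk=15 s=1: VC-HIT | VC [9]

SEQ = [MISS, L1-HIT, L1-HIT, MISS, L1-HIT, VC-HIT, L1-HIT, L1-HIT, L1-HIT, VC-HIT]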